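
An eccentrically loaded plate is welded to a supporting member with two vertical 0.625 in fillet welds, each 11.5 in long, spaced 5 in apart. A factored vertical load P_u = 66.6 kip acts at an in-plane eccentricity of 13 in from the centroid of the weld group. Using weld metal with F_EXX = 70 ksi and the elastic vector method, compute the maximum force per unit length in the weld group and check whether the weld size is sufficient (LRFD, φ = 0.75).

Total weld length L_w = 23 in. Treat welds as unit-width lines.
Polar moment about centroid: J = 2[d³/12 + d(b/2)²] = 2[11.5³/12 + 11.5×2.5²] = 397.2 in³.
Direct shear f_v = P/L_w = 66.6 / 23 = 2.896 kip/in (vertical).
Torsion M = P·e = 66.6 × 13 = 865.8 kip·in.
Critical point at (x, y) = (2.5, 5.75) from centroid. f_tx = M·y/J = 12.53 kip/in; f_ty = M·x/J = 5.449 kip/in.
Resultant f_max = √[f_tx² + (f_v + f_ty)²] = √[12.53² + (2.896 + 5.449)²] = 15.06 kip/in.
Capacity per unit length: φr_n = 0.75 × 0.6 × 70 × (0.707 × 0.625) = 13.92 kip/in.
15.06 > 13.92 → NOT adequate.

f_max ≈ 15.1 kip/in; NOT adequate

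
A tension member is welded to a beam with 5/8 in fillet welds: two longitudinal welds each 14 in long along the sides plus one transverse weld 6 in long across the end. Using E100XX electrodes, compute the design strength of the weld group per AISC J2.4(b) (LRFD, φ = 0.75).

E100XX → F_EXX = 100 ksi.
t_e = 0.707 × 0.625 = 0.4419 in.
R_nwl = 0.6 × 100 × 0.4419 × 28 = 742.4 kip (longitudinal, 2 welds).
R_nwt = 0.6 × 100 × 0.4419 × 6 = 159.1 kip (transverse, base value).
(i) R_nwl + R_nwt = 901.4 kip; (ii) 0.85 R_nwl + 1.5 R_nwt = 869.6 kip.
R_n = max = 901.4 kip [governs: (i)]; φR_n = 676.1 kip.

φR_n ≈ 676 kip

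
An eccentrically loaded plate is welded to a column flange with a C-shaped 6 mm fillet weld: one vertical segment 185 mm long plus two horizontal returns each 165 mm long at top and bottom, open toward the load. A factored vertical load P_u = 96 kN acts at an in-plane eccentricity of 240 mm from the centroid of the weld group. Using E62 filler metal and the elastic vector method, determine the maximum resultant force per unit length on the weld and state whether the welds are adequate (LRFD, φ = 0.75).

f_max ≈ 835 N/mm; adequate

E62XX → F_EXX = 620 MPa.
Total weld length L_w = 515 mm. Treat welds as unit-width lines.
Centroid: x̄ = 2×165×82.5 / 515 = 52.86 mm from the vertical weld.
Polar moment about centroid: J = I_x + I_y = [185³/12 + 2×165×92.5²] + [185×52.86² + 2(165³/12 + 165×29.64²)] = 4907000 mm³.
Direct shear f_v = P/L_w = 96×10³ / 515 = 186.4 N/mm (vertical).
Torsion M = P·e = 96×10³ × 240 = 23040000 N·mm.
Critical point at (x, y) = (112.1, 92.5) from centroid. f_tx = M·y/J = 434.3 N/mm; f_ty = M·x/J = 526.5 N/mm.
Resultant f_max = √[f_tx² + (f_v + f_ty)²] = √[434.3² + (186.4 + 526.5)²] = 834.8 N/mm.
Capacity per unit length: φr_n = 0.75 × 0.6 × 620 × (0.707 × 6) = 1184 N/mm.
834.8 ≤ 1184 → adequate.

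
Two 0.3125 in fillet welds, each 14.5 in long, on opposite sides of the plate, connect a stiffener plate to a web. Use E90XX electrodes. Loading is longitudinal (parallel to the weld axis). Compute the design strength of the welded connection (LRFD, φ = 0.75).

E90XX → F_EXX = 90 ksi.
Effective throat t_e = 0.707 × 0.3125 = 0.2209 in.
Total length L = 29 in; A_we = 0.2209 × 29 = 6.407 in².
F_nw = 0.6 F_EXX = 0.6 × 90 = 54 ksi.
φR_n = 0.75 × 54 × 6.407 = 259.5 kip.

φR_n ≈ 259 kip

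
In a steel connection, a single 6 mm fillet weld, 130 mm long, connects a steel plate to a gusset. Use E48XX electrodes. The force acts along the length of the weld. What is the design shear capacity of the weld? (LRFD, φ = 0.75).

φR_n ≈ 119 kN

E48XX → F_EXX = 480 MPa.
Effective throat t_e = 0.707 × 6 = 4.242 mm.
Total length L = 130 mm; A_we = 4.242 × 130 = 551.5 mm².
F_nw = 0.6 F_EXX = 0.6 × 480 = 288 MPa.
φR_n = 0.75 × 288 × 551.5 × 10⁻³ = 119.1 kN.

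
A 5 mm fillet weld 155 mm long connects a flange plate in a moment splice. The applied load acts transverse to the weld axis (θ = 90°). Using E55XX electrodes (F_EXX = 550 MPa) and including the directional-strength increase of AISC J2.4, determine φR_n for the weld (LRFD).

t_e = 0.707 × 5 = 3.535 mm; A_we = 3.535 × 155 = 547.9 mm².
Directional factor: 1.0 + 0.5 sin^1.5(90°) = 1.5.
F_nw = 0.6 × 550 × 1.5 = 495 MPa.
φR_n = 0.75 × 495 × 547.9 × 10⁻³ = 203.4 kN.

φR_n ≈ 203 kN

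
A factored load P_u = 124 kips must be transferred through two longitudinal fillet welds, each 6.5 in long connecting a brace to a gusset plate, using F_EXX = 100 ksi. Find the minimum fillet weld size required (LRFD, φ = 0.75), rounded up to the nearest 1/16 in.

Total weld length L = 13 in.
Required throat t_e = P_u / (φ × 0.6 F_EXX × L) = 124 / (0.75 × 0.6 × 100 × 13) = 0.212 in.
Required leg w = t_e / 0.707 = 0.2998 in → use 5/16 in.

w = 5/16 in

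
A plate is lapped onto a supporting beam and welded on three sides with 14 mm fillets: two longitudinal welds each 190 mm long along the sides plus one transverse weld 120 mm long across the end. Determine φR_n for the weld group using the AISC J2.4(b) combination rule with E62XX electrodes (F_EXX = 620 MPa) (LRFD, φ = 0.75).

t_e = 0.707 × 14 = 9.898 mm.
R_nwl = 0.6 × 620 × 9.898 × 380 × 10⁻³ = 1399 kN (longitudinal, 2 welds).
R_nwt = 0.6 × 620 × 9.898 × 120 × 10⁻³ = 441.8 kN (transverse, base value).
(i) R_nwl + R_nwt = 1841 kN; (ii) 0.85 R_nwl + 1.5 R_nwt = 1852 kN.
R_n = max = 1852 kN [governs: (ii)]; φR_n = 1389 kN.

φR_n ≈ 1390 kN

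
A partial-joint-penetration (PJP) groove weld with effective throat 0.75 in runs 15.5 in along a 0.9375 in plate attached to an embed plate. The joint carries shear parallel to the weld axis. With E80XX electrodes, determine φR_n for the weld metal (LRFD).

φR_n ≈ 418 kip

E80XX → F_EXX = 80 ksi.
Effective throat (given) t_e = 0.75 in.
A_we = 0.75 × 15.5 = 11.62 in².
F_nw = 0.6 F_EXX = 48 ksi.
φR_n = 0.75 × 48 × 11.62 = 418.5 kip.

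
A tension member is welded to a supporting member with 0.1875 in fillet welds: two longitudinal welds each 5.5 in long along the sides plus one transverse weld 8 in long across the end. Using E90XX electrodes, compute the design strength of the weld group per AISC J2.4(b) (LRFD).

E90XX → F_EXX = 90 ksi.
t_e = 0.707 × 0.1875 = 0.1326 in.
R_nwl = 0.6 × 90 × 0.1326 × 11 = 78.74 kip (longitudinal, 2 welds).
R_nwt = 0.6 × 90 × 0.1326 × 8 = 57.27 kip (transverse, base value).
(i) R_nwl + R_nwt = 136 kip; (ii) 0.85 R_nwl + 1.5 R_nwt = 152.8 kip.
R_n = max = 152.8 kip [governs: (ii)]; φR_n = 114.6 kip.

φR_n ≈ 115 kip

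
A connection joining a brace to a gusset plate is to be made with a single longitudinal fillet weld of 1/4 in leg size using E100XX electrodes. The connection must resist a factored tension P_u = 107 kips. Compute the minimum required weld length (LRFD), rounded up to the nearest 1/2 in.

L = 13.5 in

E100XX → F_EXX = 100 ksi.
Throat t_e = 0.707 × 0.25 = 0.1767 in.
φr_n = 0.75 × 0.6 × 100 × 0.1767 = 7.954 kips/in.
L_req = P_u / φr_n = 107 / 7.954 = 13.45 in total.
Round up → use L = 13.5 in.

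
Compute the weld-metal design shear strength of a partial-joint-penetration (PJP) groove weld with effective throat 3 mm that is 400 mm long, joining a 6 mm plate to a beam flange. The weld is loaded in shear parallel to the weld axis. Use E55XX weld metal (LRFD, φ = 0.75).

E55XX → F_EXX = 550 MPa.
Effective throat (given) t_e = 3 mm.
A_we = 3 × 400 = 1200 mm².
F_nw = 0.6 F_EXX = 330 MPa.
φR_n = 0.75 × 330 × 1200 × 10⁻³ = 297 kN.

φR_n ≈ 297 kN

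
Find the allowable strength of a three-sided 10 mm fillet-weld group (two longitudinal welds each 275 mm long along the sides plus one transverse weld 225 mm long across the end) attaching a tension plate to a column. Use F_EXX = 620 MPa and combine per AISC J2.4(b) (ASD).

t_e = 0.707 × 10 = 7.07 mm.
R_nwl = 0.6 × 620 × 7.07 × 550 × 10⁻³ = 1447 kN (longitudinal, 2 welds).
R_nwt = 0.6 × 620 × 7.07 × 225 × 10⁻³ = 591.8 kN (transverse, base value).
(i) R_nwl + R_nwt = 2038 kN; (ii) 0.85 R_nwl + 1.5 R_nwt = 2117 kN.
R_n = max = 2117 kN [governs: (ii)]; R_n/Ω = 1059 kN.

R_n/Ω ≈ 1060 kN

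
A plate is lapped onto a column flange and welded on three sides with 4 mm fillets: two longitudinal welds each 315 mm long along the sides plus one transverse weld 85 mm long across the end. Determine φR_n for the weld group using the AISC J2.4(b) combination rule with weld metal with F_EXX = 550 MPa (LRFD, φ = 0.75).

φR_n ≈ 500 kN

t_e = 0.707 × 4 = 2.828 mm.
R_nwl = 0.6 × 550 × 2.828 × 630 × 10⁻³ = 587.9 kN (longitudinal, 2 welds).
R_nwt = 0.6 × 550 × 2.828 × 85 × 10⁻³ = 79.33 kN (transverse, base value).
(i) R_nwl + R_nwt = 667.3 kN; (ii) 0.85 R_nwl + 1.5 R_nwt = 618.7 kN.
R_n = max = 667.3 kN [governs: (i)]; φR_n = 500.4 kN.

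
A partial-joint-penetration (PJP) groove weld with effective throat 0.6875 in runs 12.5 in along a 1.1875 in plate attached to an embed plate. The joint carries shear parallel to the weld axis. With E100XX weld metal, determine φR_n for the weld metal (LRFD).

E100XX → F_EXX = 100 ksi.
Effective throat (given) t_e = 0.6875 in.
A_we = 0.6875 × 12.5 = 8.594 in².
F_nw = 0.6 F_EXX = 60 ksi.
φR_n = 0.75 × 60 × 8.594 = 386.7 kip.

φR_n ≈ 387 kip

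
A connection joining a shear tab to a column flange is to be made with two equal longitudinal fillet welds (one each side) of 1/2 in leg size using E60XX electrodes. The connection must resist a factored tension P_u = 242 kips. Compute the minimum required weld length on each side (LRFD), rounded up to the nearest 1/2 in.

L = 13 in on each side

E60XX → F_EXX = 60 ksi.
Throat t_e = 0.707 × 0.5 = 0.3535 in.
φr_n = 0.75 × 0.6 × 60 × 0.3535 = 9.544 kips/in.
L_req = P_u / φr_n = 242 / 9.544 = 25.35 in total.
Per side: 25.35 / 2 = 12.68 in.
Round up → use L = 13 in on each side.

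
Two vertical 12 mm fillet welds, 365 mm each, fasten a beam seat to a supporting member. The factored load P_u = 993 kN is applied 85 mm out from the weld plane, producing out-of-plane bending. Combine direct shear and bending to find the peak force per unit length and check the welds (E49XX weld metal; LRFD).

f_max ≈ 2340 N/mm; NOT adequate

E49XX → F_EXX = 490 MPa.
L_w = 2 × 365 = 730 mm; section modulus (unit throat) S = 2 × L²/6 = 44410 mm².
Direct shear f_v = P/L_w = 993×10³/730 = 1360 N/mm.
Moment M = P × e = 993×10³ × 85 = 84405000 N·mm; bending f_b = M/S = 1901 N/mm.
f_max = √(f_v² + f_b²) = √(1360² + 1901²) = 2337 N/mm.
φr_n = 0.75 × 0.6 × 490 × (0.707 × 12) = 1871 N/mm → NOT adequate.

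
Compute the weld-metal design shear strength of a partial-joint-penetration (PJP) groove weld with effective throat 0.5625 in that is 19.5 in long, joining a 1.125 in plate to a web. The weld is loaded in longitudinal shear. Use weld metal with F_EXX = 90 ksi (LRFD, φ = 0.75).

Effective throat (given) t_e = 0.5625 in.
A_we = 0.5625 × 19.5 = 10.97 in².
F_nw = 0.6 F_EXX = 54 ksi.
φR_n = 0.75 × 54 × 10.97 = 444.2 kip.

φR_n ≈ 444 kip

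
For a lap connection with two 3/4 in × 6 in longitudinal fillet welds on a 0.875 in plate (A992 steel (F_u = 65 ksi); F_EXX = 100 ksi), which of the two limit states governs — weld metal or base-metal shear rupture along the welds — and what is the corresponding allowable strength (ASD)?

R_n/Ω ≈ 191 kips (weld metal governs)

t_e = 0.707 × 0.75 = 0.5302 in; L = 12 in.
Weld metal: R_n/Ω = (1/2.0) × 0.6 × 100 × 0.5302 × 12 = 190.9 kips.
Base metal (shear rupture): R_n/Ω = (1/2.0) × 0.6 × 65 × 0.875 × 12 = 204.8 kips.
Governing: weld metal.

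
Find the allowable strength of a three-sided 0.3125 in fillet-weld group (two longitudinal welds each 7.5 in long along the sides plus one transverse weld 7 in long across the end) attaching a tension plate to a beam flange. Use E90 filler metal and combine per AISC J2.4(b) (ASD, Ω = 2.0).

R_n/Ω ≈ 139 kips

E90XX → F_EXX = 90 ksi.
t_e = 0.707 × 0.3125 = 0.2209 in.
R_nwl = 0.6 × 90 × 0.2209 × 15 = 179 kips (longitudinal, 2 welds).
R_nwt = 0.6 × 90 × 0.2209 × 7 = 83.51 kips (transverse, base value).
(i) R_nwl + R_nwt = 262.5 kips; (ii) 0.85 R_nwl + 1.5 R_nwt = 277.4 kips.
R_n = max = 277.4 kips [governs: (ii)]; R_n/Ω = 138.7 kips.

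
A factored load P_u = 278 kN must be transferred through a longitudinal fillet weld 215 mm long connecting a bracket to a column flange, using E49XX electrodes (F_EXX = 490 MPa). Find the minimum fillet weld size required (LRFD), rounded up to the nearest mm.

Total weld length L = 215 mm.
Required throat t_e = P_u / (φ × 0.6 F_EXX × L) = 278 / (0.75 × 0.6 × 490 × 215 × 10⁻³) = 5.864 mm.
Required leg w = t_e / 0.707 = 8.294 mm → use 9 mm.

w = 9 mm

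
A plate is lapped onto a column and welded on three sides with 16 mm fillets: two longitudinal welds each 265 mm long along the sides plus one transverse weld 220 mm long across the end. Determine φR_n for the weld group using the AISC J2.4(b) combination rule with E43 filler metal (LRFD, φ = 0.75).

E43XX → F_EXX = 430 MPa.
t_e = 0.707 × 16 = 11.31 mm.
R_nwl = 0.6 × 430 × 11.31 × 530 × 10⁻³ = 1547 kN (longitudinal, 2 welds).
R_nwt = 0.6 × 430 × 11.31 × 220 × 10⁻³ = 642.1 kN (transverse, base value).
(i) R_nwl + R_nwt = 2189 kN; (ii) 0.85 R_nwl + 1.5 R_nwt = 2278 kN.
R_n = max = 2278 kN [governs: (ii)]; φR_n = 1708 kN.

φR_n ≈ 1710 kN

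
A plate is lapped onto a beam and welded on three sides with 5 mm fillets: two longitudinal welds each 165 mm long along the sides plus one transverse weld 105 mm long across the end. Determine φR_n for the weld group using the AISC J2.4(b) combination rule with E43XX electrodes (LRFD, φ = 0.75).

φR_n ≈ 300 kN

E43XX → F_EXX = 430 MPa.
t_e = 0.707 × 5 = 3.535 mm.
R_nwl = 0.6 × 430 × 3.535 × 330 × 10⁻³ = 301 kN (longitudinal, 2 welds).
R_nwt = 0.6 × 430 × 3.535 × 105 × 10⁻³ = 95.76 kN (transverse, base value).
(i) R_nwl + R_nwt = 396.7 kN; (ii) 0.85 R_nwl + 1.5 R_nwt = 399.5 kN.
R_n = max = 399.5 kN [governs: (ii)]; φR_n = 299.6 kN.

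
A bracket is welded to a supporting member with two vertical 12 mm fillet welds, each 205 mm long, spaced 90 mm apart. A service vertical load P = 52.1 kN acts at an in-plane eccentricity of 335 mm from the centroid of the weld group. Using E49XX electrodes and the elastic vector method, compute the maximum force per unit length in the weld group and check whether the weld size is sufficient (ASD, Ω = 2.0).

f_max ≈ 921 N/mm; adequate

E49XX → F_EXX = 490 MPa.
Total weld length L_w = 410 mm. Treat welds as unit-width lines.
Polar moment about centroid: J = 2[d³/12 + d(b/2)²] = 2[205³/12 + 205×45²] = 2266000 mm³.
Direct shear f_v = P/L_w = 52.1×10³ / 410 = 127.1 N/mm (vertical).
Torsion M = P·e = 52.1×10³ × 335 = 17454000 N·mm.
Critical point at (x, y) = (45, 102.5) from centroid. f_tx = M·y/J = 789.5 N/mm; f_ty = M·x/J = 346.6 N/mm.
Resultant f_max = √[f_tx² + (f_v + f_ty)²] = √[789.5² + (127.1 + 346.6)²] = 920.6 N/mm.
Capacity per unit length: r_n/Ω = (1/2.0) × 0.6 × 490 × (0.707 × 12) = 1247 N/mm.
920.6 ≤ 1247 → adequate.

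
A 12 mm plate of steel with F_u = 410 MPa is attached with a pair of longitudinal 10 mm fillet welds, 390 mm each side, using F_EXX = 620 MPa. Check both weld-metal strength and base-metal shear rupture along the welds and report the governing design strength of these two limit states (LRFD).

t_e = 0.707 × 10 = 7.07 mm; L = 780 mm.
Weld metal: φR_n = 0.75 × 0.6 × 620 × 7.07 × 780 × 10⁻³ = 1539 kN.
Base metal (shear rupture): φR_n = 0.75 × 0.6 × 410 × 12 × 780 × 10⁻³ = 1727 kN.
Governing: weld metal.

φR_n ≈ 1540 kN (weld metal governs)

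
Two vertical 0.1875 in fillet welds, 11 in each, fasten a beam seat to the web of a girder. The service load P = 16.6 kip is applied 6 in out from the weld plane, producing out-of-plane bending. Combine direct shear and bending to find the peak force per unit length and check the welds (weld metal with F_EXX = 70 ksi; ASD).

L_w = 2 × 11 = 22 in; section modulus (unit throat) S = 2 × L²/6 = 40.33 in².
Direct shear f_v = P/L_w = 16.6/22 = 0.7545 kip/in.
Moment M = P × e = 16.6 × 6 = 99.6 kip·in; bending f_b = M/S = 2.469 kip/in.
f_max = √(f_v² + f_b²) = √(0.7545² + 2.469²) = 2.582 kip/in.
r_n/Ω = (1/2.0) × 0.6 × 70 × (0.707 × 0.1875) = 2.784 kip/in → adequate.

f_max ≈ 2.58 kip/in; adequate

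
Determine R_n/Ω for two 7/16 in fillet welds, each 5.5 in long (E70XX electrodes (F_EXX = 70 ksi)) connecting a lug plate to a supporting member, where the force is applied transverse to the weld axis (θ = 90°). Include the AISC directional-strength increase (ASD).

R_n/Ω ≈ 107 kips

t_e = 0.707 × 0.4375 = 0.3093 in; A_we = 0.3093 × 11 = 3.402 in².
Directional factor: 1.0 + 0.5 sin^1.5(90°) = 1.5.
F_nw = 0.6 × 70 × 1.5 = 63 ksi.
R_n/Ω = (63 × 3.402) / 2.0 = 107.2 kips.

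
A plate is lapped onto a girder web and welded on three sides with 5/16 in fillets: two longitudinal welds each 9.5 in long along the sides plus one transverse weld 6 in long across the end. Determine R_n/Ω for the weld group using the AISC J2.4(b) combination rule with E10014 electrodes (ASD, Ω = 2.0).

E100XX → F_EXX = 100 ksi.
t_e = 0.707 × 0.3125 = 0.2209 in.
R_nwl = 0.6 × 100 × 0.2209 × 19 = 251.9 kip (longitudinal, 2 welds).
R_nwt = 0.6 × 100 × 0.2209 × 6 = 79.54 kip (transverse, base value).
(i) R_nwl + R_nwt = 331.4 kip; (ii) 0.85 R_nwl + 1.5 R_nwt = 333.4 kip.
R_n = max = 333.4 kip [governs: (ii)]; R_n/Ω = 166.7 kip.

R_n/Ω ≈ 167 kip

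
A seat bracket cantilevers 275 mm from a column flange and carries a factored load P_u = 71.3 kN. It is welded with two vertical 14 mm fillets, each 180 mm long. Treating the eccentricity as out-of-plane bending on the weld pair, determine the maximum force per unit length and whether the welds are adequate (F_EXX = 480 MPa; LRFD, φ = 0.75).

f_max ≈ 1830 N/mm; adequate

L_w = 2 × 180 = 360 mm; section modulus (unit throat) S = 2 × L²/6 = 10800 mm².
Direct shear f_v = P/L_w = 71.3×10³/360 = 198.1 N/mm.
Moment M = P × e = 71.3×10³ × 275 = 19608000 N·mm; bending f_b = M/S = 1816 N/mm.
f_max = √(f_v² + f_b²) = √(198.1² + 1816²) = 1826 N/mm.
φr_n = 0.75 × 0.6 × 480 × (0.707 × 14) = 2138 N/mm → adequate.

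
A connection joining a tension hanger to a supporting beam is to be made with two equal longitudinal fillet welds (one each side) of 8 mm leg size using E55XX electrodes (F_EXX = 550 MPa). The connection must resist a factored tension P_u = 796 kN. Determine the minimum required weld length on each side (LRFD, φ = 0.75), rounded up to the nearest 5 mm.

L = 285 mm on each side

Throat t_e = 0.707 × 8 = 5.656 mm.
φr_n = 0.75 × 0.6 × 550 × 5.656 × 10⁻³ = 1.4 kN/mm.
L_req = P_u / φr_n = 796 / 1.4 = 568.6 mm total.
Per side: 568.6 / 2 = 284.3 mm.
Round up → use L = 285 mm on each side.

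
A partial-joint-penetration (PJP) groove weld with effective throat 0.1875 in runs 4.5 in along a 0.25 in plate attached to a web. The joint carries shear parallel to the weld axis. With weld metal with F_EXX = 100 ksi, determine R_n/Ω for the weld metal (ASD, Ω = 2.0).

R_n/Ω ≈ 25.3 kips

Effective throat (given) t_e = 0.1875 in.
A_we = 0.1875 × 4.5 = 0.8438 in².
F_nw = 0.6 F_EXX = 60 ksi.
R_n/Ω = (60 × 0.8438) / 2.0 = 25.31 kips.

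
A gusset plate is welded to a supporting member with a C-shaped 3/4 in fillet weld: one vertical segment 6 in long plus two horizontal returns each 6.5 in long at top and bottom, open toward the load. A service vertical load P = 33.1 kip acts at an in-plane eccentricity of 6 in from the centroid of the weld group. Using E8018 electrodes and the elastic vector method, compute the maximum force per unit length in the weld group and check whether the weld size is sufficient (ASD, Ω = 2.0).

E80XX → F_EXX = 80 ksi.
Total weld length L_w = 19 in. Treat welds as unit-width lines.
Centroid: x̄ = 2×6.5×3.25 / 19 = 2.224 in from the vertical weld.
Polar moment about centroid: J = I_x + I_y = [6³/12 + 2×6.5×3²] + [6×2.224² + 2(6.5³/12 + 6.5×1.026²)] = 224.1 in³.
Direct shear f_v = P/L_w = 33.1 / 19 = 1.742 kip/in (vertical).
Torsion M = P·e = 33.1 × 6 = 198.6 kip·in.
Critical point at (x, y) = (4.276, 3) from centroid. f_tx = M·y/J = 2.658 kip/in; f_ty = M·x/J = 3.789 kip/in.
Resultant f_max = √[f_tx² + (f_v + f_ty)²] = √[2.658² + (1.742 + 3.789)²] = 6.137 kip/in.
Capacity per unit length: r_n/Ω = (1/2.0) × 0.6 × 80 × (0.707 × 0.75) = 12.73 kip/in.
6.137 ≤ 12.73 → adequate.

f_max ≈ 6.14 kip/in; adequate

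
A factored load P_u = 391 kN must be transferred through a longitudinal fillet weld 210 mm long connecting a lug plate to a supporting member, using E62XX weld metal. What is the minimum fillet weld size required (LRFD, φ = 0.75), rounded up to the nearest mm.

w = 10 mm

E62XX → F_EXX = 620 MPa.
Total weld length L = 210 mm.
Required throat t_e = P_u / (φ × 0.6 F_EXX × L) = 391 / (0.75 × 0.6 × 620 × 210 × 10⁻³) = 6.673 mm.
Required leg w = t_e / 0.707 = 9.439 mm → use 10 mm.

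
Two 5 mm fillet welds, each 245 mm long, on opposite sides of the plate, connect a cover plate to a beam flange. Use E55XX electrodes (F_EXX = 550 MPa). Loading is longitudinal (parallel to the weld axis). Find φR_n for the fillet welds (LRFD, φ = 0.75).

Effective throat t_e = 0.707 × 5 = 3.535 mm.
Total length L = 490 mm; A_we = 3.535 × 490 = 1732 mm².
F_nw = 0.6 F_EXX = 0.6 × 550 = 330 MPa.
φR_n = 0.75 × 330 × 1732 × 10⁻³ = 428.7 kN.

φR_n ≈ 429 kN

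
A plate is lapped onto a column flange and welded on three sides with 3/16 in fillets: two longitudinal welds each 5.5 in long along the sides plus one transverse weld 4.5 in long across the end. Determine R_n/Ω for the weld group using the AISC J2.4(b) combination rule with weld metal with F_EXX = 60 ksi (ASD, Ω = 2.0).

t_e = 0.707 × 0.1875 = 0.1326 in.
R_nwl = 0.6 × 60 × 0.1326 × 11 = 52.49 kips (longitudinal, 2 welds).
R_nwt = 0.6 × 60 × 0.1326 × 4.5 = 21.48 kips (transverse, base value).
(i) R_nwl + R_nwt = 73.97 kips; (ii) 0.85 R_nwl + 1.5 R_nwt = 76.83 kips.
R_n = max = 76.83 kips [governs: (ii)]; R_n/Ω = 38.42 kips.

R_n/Ω ≈ 38.4 kips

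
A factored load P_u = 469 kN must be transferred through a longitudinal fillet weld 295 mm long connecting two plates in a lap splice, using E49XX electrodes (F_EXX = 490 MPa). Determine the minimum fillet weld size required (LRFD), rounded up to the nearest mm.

w = 11 mm

Total weld length L = 295 mm.
Required throat t_e = P_u / (φ × 0.6 F_EXX × L) = 469 / (0.75 × 0.6 × 490 × 295 × 10⁻³) = 7.21 mm.
Required leg w = t_e / 0.707 = 10.2 mm → use 11 mm.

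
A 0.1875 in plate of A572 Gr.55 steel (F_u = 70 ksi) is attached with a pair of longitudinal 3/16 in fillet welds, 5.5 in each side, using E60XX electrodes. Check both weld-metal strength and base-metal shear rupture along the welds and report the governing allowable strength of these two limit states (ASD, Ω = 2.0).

R_n/Ω ≈ 26.2 kips (weld metal governs)

E60XX → F_EXX = 60 ksi.
t_e = 0.707 × 0.1875 = 0.1326 in; L = 11 in.
Weld metal: R_n/Ω = (1/2.0) × 0.6 × 60 × 0.1326 × 11 = 26.25 kips.
Base metal (shear rupture): R_n/Ω = (1/2.0) × 0.6 × 70 × 0.1875 × 11 = 43.31 kips.
Governing: weld metal.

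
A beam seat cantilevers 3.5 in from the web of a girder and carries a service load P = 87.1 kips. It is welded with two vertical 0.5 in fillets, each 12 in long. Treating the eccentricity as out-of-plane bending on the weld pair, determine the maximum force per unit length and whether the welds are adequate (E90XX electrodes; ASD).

f_max ≈ 7.31 kip/in; adequate

E90XX → F_EXX = 90 ksi.
L_w = 2 × 12 = 24 in; section modulus (unit throat) S = 2 × L²/6 = 48 in².
Direct shear f_v = P/L_w = 87.1/24 = 3.629 kip/in.
Moment M = P × e = 87.1 × 3.5 = 304.85 kip·in; bending f_b = M/S = 6.351 kip/in.
f_max = √(f_v² + f_b²) = √(3.629² + 6.351²) = 7.315 kip/in.
r_n/Ω = (1/2.0) × 0.6 × 90 × (0.707 × 0.5) = 9.544 kip/in → adequate.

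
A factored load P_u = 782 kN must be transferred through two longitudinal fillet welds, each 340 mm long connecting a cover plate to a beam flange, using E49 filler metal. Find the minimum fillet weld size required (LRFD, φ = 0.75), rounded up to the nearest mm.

E49XX → F_EXX = 490 MPa.
Total weld length L = 680 mm.
Required throat t_e = P_u / (φ × 0.6 F_EXX × L) = 782 / (0.75 × 0.6 × 490 × 680 × 10⁻³) = 5.215 mm.
Required leg w = t_e / 0.707 = 7.377 mm → use 8 mm.

w = 8 mm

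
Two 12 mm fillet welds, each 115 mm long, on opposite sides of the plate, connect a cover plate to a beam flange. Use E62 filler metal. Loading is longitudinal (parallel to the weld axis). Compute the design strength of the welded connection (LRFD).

φR_n ≈ 544 kN

E62XX → F_EXX = 620 MPa.
Effective throat t_e = 0.707 × 12 = 8.484 mm.
Total length L = 230 mm; A_we = 8.484 × 230 = 1951 mm².
F_nw = 0.6 F_EXX = 0.6 × 620 = 372 MPa.
φR_n = 0.75 × 372 × 1951 × 10⁻³ = 544.4 kN.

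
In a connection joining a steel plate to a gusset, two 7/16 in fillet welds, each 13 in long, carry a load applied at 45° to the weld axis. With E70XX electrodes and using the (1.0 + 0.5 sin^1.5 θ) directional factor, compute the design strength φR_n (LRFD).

E70XX → F_EXX = 70 ksi.
t_e = 0.707 × 0.4375 = 0.3093 in; A_we = 0.3093 × 26 = 8.042 in².
Directional factor: 1.0 + 0.5 sin^1.5(45°) = 1.297.
F_nw = 0.6 × 70 × 1.297 = 54.49 ksi.
φR_n = 0.75 × 54.49 × 8.042 = 328.6 kips.

φR_n ≈ 329 kips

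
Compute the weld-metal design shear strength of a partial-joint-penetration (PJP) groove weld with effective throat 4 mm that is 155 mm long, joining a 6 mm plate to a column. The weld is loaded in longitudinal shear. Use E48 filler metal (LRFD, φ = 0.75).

E48XX → F_EXX = 480 MPa.
Effective throat (given) t_e = 4 mm.
A_we = 4 × 155 = 620 mm².
F_nw = 0.6 F_EXX = 288 MPa.
φR_n = 0.75 × 288 × 620 × 10⁻³ = 133.9 kN.

φR_n ≈ 134 kN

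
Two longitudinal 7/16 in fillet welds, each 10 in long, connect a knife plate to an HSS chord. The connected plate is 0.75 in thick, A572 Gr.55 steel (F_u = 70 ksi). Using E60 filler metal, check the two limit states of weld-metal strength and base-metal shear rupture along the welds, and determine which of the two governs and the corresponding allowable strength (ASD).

R_n/Ω ≈ 111 kips (weld metal governs)

E60XX → F_EXX = 60 ksi.
t_e = 0.707 × 0.4375 = 0.3093 in; L = 20 in.
Weld metal: R_n/Ω = (1/2.0) × 0.6 × 60 × 0.3093 × 20 = 111.4 kips.
Base metal (shear rupture): R_n/Ω = (1/2.0) × 0.6 × 70 × 0.75 × 20 = 315 kips.
Governing: weld metal.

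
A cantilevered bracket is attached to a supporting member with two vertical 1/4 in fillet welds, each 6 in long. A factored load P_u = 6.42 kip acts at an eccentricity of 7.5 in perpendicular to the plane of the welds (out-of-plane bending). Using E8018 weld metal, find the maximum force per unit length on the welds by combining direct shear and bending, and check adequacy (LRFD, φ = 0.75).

f_max ≈ 4.05 kip/in; adequate

E80XX → F_EXX = 80 ksi.
L_w = 2 × 6 = 12 in; section modulus (unit throat) S = 2 × L²/6 = 12 in².
Direct shear f_v = P/L_w = 6.42/12 = 0.535 kip/in.
Moment M = P × e = 6.42 × 7.5 = 48.15 kip·in; bending f_b = M/S = 4.013 kip/in.
f_max = √(f_v² + f_b²) = √(0.535² + 4.013²) = 4.048 kip/in.
φr_n = 0.75 × 0.6 × 80 × (0.707 × 0.25) = 6.363 kip/in → adequate.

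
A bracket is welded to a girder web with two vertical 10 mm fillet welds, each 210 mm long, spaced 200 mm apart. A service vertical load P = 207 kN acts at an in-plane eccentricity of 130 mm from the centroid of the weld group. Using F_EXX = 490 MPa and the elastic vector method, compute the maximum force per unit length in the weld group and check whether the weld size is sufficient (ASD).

f_max ≈ 1080 N/mm; NOT adequate

Total weld length L_w = 420 mm. Treat welds as unit-width lines.
Polar moment about centroid: J = 2[d³/12 + d(b/2)²] = 2[210³/12 + 210×100²] = 5744000 mm³.
Direct shear f_v = P/L_w = 207×10³ / 420 = 492.9 N/mm (vertical).
Torsion M = P·e = 207×10³ × 130 = 26910000 N·mm.
Critical point at (x, y) = (100, 105) from centroid. f_tx = M·y/J = 492 N/mm; f_ty = M·x/J = 468.5 N/mm.
Resultant f_max = √[f_tx² + (f_v + f_ty)²] = √[492² + (492.9 + 468.5)²] = 1080 N/mm.
Capacity per unit length: r_n/Ω = (1/2.0) × 0.6 × 490 × (0.707 × 10) = 1039 N/mm.
1080 > 1039 → NOT adequate.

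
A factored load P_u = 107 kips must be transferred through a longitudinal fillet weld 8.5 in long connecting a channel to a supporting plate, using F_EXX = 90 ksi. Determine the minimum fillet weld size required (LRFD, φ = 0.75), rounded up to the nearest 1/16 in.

Total weld length L = 8.5 in.
Required throat t_e = P_u / (φ × 0.6 F_EXX × L) = 107 / (0.75 × 0.6 × 90 × 8.5) = 0.3108 in.
Required leg w = t_e / 0.707 = 0.4396 in → use 1/2 in.

w = 1/2 in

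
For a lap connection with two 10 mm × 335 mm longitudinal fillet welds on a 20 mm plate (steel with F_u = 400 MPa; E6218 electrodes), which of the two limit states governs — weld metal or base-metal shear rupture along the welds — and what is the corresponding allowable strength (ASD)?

E62XX → F_EXX = 620 MPa.
t_e = 0.707 × 10 = 7.07 mm; L = 670 mm.
Weld metal: R_n/Ω = (1/2.0) × 0.6 × 620 × 7.07 × 670 × 10⁻³ = 881.1 kN.
Base metal (shear rupture): R_n/Ω = (1/2.0) × 0.6 × 400 × 20 × 670 × 10⁻³ = 1608 kN.
Governing: weld metal.

R_n/Ω ≈ 881 kN (weld metal governs)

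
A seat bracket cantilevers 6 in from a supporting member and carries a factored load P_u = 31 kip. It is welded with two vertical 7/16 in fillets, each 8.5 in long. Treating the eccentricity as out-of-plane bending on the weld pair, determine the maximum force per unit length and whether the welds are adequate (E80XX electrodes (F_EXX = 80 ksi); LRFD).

f_max ≈ 7.94 kip/in; adequate

L_w = 2 × 8.5 = 17 in; section modulus (unit throat) S = 2 × L²/6 = 24.08 in².
Direct shear f_v = P/L_w = 31/17 = 1.824 kip/in.
Moment M = P × e = 31 × 6 = 186 kip·in; bending f_b = M/S = 7.723 kip/in.
f_max = √(f_v² + f_b²) = √(1.824² + 7.723²) = 7.936 kip/in.
φr_n = 0.75 × 0.6 × 80 × (0.707 × 0.4375) = 11.14 kip/in → adequate.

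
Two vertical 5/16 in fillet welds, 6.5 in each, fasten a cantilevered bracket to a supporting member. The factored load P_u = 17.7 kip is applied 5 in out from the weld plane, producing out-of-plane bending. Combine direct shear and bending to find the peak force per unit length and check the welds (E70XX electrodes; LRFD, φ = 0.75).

f_max ≈ 6.43 kip/in; adequate

E70XX → F_EXX = 70 ksi.
L_w = 2 × 6.5 = 13 in; section modulus (unit throat) S = 2 × L²/6 = 14.08 in².
Direct shear f_v = P/L_w = 17.7/13 = 1.362 kip/in.
Moment M = P × e = 17.7 × 5 = 88.5 kip·in; bending f_b = M/S = 6.284 kip/in.
f_max = √(f_v² + f_b²) = √(1.362² + 6.284²) = 6.43 kip/in.
φr_n = 0.75 × 0.6 × 70 × (0.707 × 0.3125) = 6.96 kip/in → adequate.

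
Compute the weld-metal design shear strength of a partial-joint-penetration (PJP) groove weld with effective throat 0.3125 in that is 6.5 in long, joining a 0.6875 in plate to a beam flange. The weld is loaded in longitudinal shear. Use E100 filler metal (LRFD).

φR_n ≈ 91.4 kip

E100XX → F_EXX = 100 ksi.
Effective throat (given) t_e = 0.3125 in.
A_we = 0.3125 × 6.5 = 2.031 in².
F_nw = 0.6 F_EXX = 60 ksi.
φR_n = 0.75 × 60 × 2.031 = 91.41 kip.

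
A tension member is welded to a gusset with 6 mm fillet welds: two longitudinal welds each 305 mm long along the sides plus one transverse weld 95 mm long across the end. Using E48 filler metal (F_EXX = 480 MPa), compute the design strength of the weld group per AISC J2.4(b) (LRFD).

φR_n ≈ 646 kN

t_e = 0.707 × 6 = 4.242 mm.
R_nwl = 0.6 × 480 × 4.242 × 610 × 10⁻³ = 745.2 kN (longitudinal, 2 welds).
R_nwt = 0.6 × 480 × 4.242 × 95 × 10⁻³ = 116.1 kN (transverse, base value).
(i) R_nwl + R_nwt = 861.3 kN; (ii) 0.85 R_nwl + 1.5 R_nwt = 807.5 kN.
R_n = max = 861.3 kN [governs: (i)]; φR_n = 646 kN.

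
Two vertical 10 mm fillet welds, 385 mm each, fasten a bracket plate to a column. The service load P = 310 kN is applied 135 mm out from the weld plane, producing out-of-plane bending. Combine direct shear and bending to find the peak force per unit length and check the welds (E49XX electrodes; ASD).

f_max ≈ 938 N/mm; adequate

E49XX → F_EXX = 490 MPa.
L_w = 2 × 385 = 770 mm; section modulus (unit throat) S = 2 × L²/6 = 49410 mm².
Direct shear f_v = P/L_w = 310×10³/770 = 402.6 N/mm.
Moment M = P × e = 310×10³ × 135 = 41850000 N·mm; bending f_b = M/S = 847 N/mm.
f_max = √(f_v² + f_b²) = √(402.6² + 847²) = 937.8 N/mm.
r_n/Ω = (1/2.0) × 0.6 × 490 × (0.707 × 10) = 1039 N/mm → adequate.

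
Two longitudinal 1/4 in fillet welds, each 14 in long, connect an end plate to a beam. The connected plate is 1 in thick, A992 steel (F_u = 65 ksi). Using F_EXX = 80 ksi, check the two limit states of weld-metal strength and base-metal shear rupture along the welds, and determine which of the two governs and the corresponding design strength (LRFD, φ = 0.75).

φR_n ≈ 178 kip (weld metal governs)

t_e = 0.707 × 0.25 = 0.1767 in; L = 28 in.
Weld metal: φR_n = 0.75 × 0.6 × 80 × 0.1767 × 28 = 178.2 kip.
Base metal (shear rupture): φR_n = 0.75 × 0.6 × 65 × 1 × 28 = 819 kip.
Governing: weld metal.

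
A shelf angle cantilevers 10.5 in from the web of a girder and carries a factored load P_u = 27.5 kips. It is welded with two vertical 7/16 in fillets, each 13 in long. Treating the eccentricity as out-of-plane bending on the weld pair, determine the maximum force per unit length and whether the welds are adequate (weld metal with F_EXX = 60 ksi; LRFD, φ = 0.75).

L_w = 2 × 13 = 26 in; section modulus (unit throat) S = 2 × L²/6 = 56.33 in².
Direct shear f_v = P/L_w = 27.5/26 = 1.058 kip/in.
Moment M = P × e = 27.5 × 10.5 = 288.75 kip·in; bending f_b = M/S = 5.126 kip/in.
f_max = √(f_v² + f_b²) = √(1.058² + 5.126²) = 5.234 kip/in.
φr_n = 0.75 × 0.6 × 60 × (0.707 × 0.4375) = 8.351 kip/in → adequate.

f_max ≈ 5.23 kip/in; adequate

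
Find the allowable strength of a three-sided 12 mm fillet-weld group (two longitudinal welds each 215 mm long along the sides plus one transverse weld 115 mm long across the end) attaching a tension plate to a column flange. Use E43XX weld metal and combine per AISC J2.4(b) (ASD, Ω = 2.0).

R_n/Ω ≈ 596 kN

E43XX → F_EXX = 430 MPa.
t_e = 0.707 × 12 = 8.484 mm.
R_nwl = 0.6 × 430 × 8.484 × 430 × 10⁻³ = 941.2 kN (longitudinal, 2 welds).
R_nwt = 0.6 × 430 × 8.484 × 115 × 10⁻³ = 251.7 kN (transverse, base value).
(i) R_nwl + R_nwt = 1193 kN; (ii) 0.85 R_nwl + 1.5 R_nwt = 1178 kN.
R_n = max = 1193 kN [governs: (i)]; R_n/Ω = 596.5 kN.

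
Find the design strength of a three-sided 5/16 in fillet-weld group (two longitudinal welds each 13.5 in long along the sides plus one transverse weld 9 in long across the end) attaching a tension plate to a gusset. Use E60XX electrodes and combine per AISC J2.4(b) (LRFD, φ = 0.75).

φR_n ≈ 217 kips

E60XX → F_EXX = 60 ksi.
t_e = 0.707 × 0.3125 = 0.2209 in.
R_nwl = 0.6 × 60 × 0.2209 × 27 = 214.8 kips (longitudinal, 2 welds).
R_nwt = 0.6 × 60 × 0.2209 × 9 = 71.58 kips (transverse, base value).
(i) R_nwl + R_nwt = 286.3 kips; (ii) 0.85 R_nwl + 1.5 R_nwt = 289.9 kips.
R_n = max = 289.9 kips [governs: (ii)]; φR_n = 217.4 kips.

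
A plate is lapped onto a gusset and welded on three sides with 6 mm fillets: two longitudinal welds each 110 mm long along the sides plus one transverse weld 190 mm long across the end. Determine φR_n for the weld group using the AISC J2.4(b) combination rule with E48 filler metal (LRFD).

E48XX → F_EXX = 480 MPa.
t_e = 0.707 × 6 = 4.242 mm.
R_nwl = 0.6 × 480 × 4.242 × 220 × 10⁻³ = 268.8 kN (longitudinal, 2 welds).
R_nwt = 0.6 × 480 × 4.242 × 190 × 10⁻³ = 232.1 kN (transverse, base value).
(i) R_nwl + R_nwt = 500.9 kN; (ii) 0.85 R_nwl + 1.5 R_nwt = 576.6 kN.
R_n = max = 576.6 kN [governs: (ii)]; φR_n = 432.5 kN.

φR_n ≈ 432 kN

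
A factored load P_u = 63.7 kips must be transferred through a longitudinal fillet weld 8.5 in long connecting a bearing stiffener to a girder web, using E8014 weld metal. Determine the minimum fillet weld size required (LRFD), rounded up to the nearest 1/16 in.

w = 5/16 in

E80XX → F_EXX = 80 ksi.
Total weld length L = 8.5 in.
Required throat t_e = P_u / (φ × 0.6 F_EXX × L) = 63.7 / (0.75 × 0.6 × 80 × 8.5) = 0.2082 in.
Required leg w = t_e / 0.707 = 0.2944 in → use 5/16 in.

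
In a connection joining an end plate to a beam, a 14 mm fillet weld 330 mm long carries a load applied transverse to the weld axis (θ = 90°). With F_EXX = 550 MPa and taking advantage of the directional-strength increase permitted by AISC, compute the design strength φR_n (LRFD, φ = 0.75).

t_e = 0.707 × 14 = 9.898 mm; A_we = 9.898 × 330 = 3266 mm².
Directional factor: 1.0 + 0.5 sin^1.5(90°) = 1.5.
F_nw = 0.6 × 550 × 1.5 = 495 MPa.
φR_n = 0.75 × 495 × 3266 × 10⁻³ = 1213 kN.

φR_n ≈ 1210 kN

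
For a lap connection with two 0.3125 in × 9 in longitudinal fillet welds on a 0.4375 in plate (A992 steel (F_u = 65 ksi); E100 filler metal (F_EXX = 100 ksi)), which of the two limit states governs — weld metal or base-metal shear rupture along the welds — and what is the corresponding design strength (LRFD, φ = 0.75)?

φR_n ≈ 179 kip (weld metal governs)

t_e = 0.707 × 0.3125 = 0.2209 in; L = 18 in.
Weld metal: φR_n = 0.75 × 0.6 × 100 × 0.2209 × 18 = 179 kip.
Base metal (shear rupture): φR_n = 0.75 × 0.6 × 65 × 0.4375 × 18 = 230.3 kip.
Governing: weld metal.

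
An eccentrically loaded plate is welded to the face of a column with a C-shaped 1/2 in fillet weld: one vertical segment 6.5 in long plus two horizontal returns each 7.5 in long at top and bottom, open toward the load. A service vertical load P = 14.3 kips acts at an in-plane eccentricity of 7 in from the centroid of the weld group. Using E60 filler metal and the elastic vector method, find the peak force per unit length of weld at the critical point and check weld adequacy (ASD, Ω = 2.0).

f_max ≈ 2.44 kip/in; adequate

E60XX → F_EXX = 60 ksi.
Total weld length L_w = 21.5 in. Treat welds as unit-width lines.
Centroid: x̄ = 2×7.5×3.75 / 21.5 = 2.616 in from the vertical weld.
Polar moment about centroid: J = I_x + I_y = [6.5³/12 + 2×7.5×3.25²] + [6.5×2.616² + 2(7.5³/12 + 7.5×1.134²)] = 315.4 in³.
Direct shear f_v = P/L_w = 14.3 / 21.5 = 0.6651 kip/in (vertical).
Torsion M = P·e = 14.3 × 7 = 100.1 kip·in.
Critical point at (x, y) = (4.884, 3.25) from centroid. f_tx = M·y/J = 1.031 kip/in; f_ty = M·x/J = 1.55 kip/in.
Resultant f_max = √[f_tx² + (f_v + f_ty)²] = √[1.031² + (0.6651 + 1.55)²] = 2.443 kip/in.
Capacity per unit length: r_n/Ω = (1/2.0) × 0.6 × 60 × (0.707 × 0.5) = 6.363 kip/in.
2.443 ≤ 6.363 → adequate.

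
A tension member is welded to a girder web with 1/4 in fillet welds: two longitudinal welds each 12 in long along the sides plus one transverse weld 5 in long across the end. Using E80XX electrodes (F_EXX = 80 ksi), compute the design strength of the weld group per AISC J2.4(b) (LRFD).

φR_n ≈ 185 kip

t_e = 0.707 × 0.25 = 0.1767 in.
R_nwl = 0.6 × 80 × 0.1767 × 24 = 203.6 kip (longitudinal, 2 welds).
R_nwt = 0.6 × 80 × 0.1767 × 5 = 42.42 kip (transverse, base value).
(i) R_nwl + R_nwt = 246 kip; (ii) 0.85 R_nwl + 1.5 R_nwt = 236.7 kip.
R_n = max = 246 kip [governs: (i)]; φR_n = 184.5 kip.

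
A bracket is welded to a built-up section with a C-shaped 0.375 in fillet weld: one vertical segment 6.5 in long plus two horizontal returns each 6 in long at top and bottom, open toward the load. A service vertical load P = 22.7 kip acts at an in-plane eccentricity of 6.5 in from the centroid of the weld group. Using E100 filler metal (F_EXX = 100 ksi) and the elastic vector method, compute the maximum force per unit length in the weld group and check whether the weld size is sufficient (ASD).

Total weld length L_w = 18.5 in. Treat welds as unit-width lines.
Centroid: x̄ = 2×6×3 / 18.5 = 1.946 in from the vertical weld.
Polar moment about centroid: J = I_x + I_y = [6.5³/12 + 2×6×3.25²] + [6.5×1.946² + 2(6³/12 + 6×1.054²)] = 223.6 in³.
Direct shear f_v = P/L_w = 22.7 / 18.5 = 1.227 kip/in (vertical).
Torsion M = P·e = 22.7 × 6.5 = 147.55 kip·in.
Critical point at (x, y) = (4.054, 3.25) from centroid. f_tx = M·y/J = 2.145 kip/in; f_ty = M·x/J = 2.675 kip/in.
Resultant f_max = √[f_tx² + (f_v + f_ty)²] = √[2.145² + (1.227 + 2.675)²] = 4.453 kip/in.
Capacity per unit length: r_n/Ω = (1/2.0) × 0.6 × 100 × (0.707 × 0.375) = 7.954 kip/in.
4.453 ≤ 7.954 → adequate.

f_max ≈ 4.45 kip/in; adequate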